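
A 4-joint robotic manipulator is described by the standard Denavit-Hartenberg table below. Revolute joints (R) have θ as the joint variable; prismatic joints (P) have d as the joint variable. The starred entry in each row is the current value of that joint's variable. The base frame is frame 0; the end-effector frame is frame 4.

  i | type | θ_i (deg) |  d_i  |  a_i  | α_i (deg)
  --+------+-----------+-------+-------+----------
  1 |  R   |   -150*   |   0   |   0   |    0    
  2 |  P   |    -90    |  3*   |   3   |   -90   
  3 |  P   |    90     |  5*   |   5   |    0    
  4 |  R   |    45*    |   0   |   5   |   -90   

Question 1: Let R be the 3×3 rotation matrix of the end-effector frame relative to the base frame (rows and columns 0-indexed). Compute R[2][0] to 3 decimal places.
-0.707

End-effector x-axis (col 0 of R) = (0.3536,-0.6124,-0.7071)
R[2][0] = -0.7071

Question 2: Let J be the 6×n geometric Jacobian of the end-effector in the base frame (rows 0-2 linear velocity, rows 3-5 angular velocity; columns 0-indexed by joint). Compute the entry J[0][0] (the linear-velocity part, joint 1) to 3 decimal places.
axis z_0 = ẑ; lever o_n−o_0 = (-4.0624,-2.9638,-5.5355)
cross product → J_v[:, 0] = (2.9638,-4.0624,0.0000)
J_ω[:, 0] = z_0
entry J[0][0] = 2.9638

2.964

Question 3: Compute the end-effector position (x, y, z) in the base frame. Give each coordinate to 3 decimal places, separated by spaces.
-4.062 -2.964 -5.536

after link 1: o_1 = (0.0000, 0.0000, 0.0000)
after link 2: o_2 = (-1.5000, 2.5981, 3.0000)
after link 3: o_3 = (-5.8301, 0.0981, -2.0000)
after link 4: o_4 = (-4.0624, -2.9638, -5.5355)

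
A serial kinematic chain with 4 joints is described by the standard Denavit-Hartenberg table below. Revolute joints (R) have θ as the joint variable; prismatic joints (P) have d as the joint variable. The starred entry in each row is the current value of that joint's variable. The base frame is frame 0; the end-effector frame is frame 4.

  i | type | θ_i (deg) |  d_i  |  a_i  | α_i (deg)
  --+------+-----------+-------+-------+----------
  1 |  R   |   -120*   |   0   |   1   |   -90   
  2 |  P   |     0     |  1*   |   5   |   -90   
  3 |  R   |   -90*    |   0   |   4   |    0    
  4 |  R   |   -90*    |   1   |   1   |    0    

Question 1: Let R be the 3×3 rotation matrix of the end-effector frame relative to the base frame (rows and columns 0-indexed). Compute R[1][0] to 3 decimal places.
End-effector x-axis (col 0 of R) = (0.5000,0.8660,0.0000)
R[1][0] = 0.8660

0.866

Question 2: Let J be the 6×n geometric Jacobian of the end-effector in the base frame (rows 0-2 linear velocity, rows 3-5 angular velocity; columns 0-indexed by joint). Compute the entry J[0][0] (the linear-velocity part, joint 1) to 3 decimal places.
6.830

axis z_0 = ẑ; lever o_n−o_0 = (1.8301,-6.8301,-1.0000)
cross product → J_v[:, 0] = (6.8301,1.8301,-0.0000)
J_ω[:, 0] = z_0
entry J[0][0] = 6.8301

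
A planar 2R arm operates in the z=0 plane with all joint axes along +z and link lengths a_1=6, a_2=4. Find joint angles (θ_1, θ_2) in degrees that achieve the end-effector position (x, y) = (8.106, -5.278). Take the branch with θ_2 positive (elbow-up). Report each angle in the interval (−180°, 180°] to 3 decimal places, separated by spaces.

-45.006 30.011

cos θ_2 = (93.5645−6²−4²)/(2·6·4) = 0.8659; θ_2 = 30.0112° (elbow-up)
β = atan2(-5.2780,8.1060) = -33.0691°; ψ = atan2(2.0007,9.4637) = 11.9369°
θ_1 = β − ψ = -45.0059°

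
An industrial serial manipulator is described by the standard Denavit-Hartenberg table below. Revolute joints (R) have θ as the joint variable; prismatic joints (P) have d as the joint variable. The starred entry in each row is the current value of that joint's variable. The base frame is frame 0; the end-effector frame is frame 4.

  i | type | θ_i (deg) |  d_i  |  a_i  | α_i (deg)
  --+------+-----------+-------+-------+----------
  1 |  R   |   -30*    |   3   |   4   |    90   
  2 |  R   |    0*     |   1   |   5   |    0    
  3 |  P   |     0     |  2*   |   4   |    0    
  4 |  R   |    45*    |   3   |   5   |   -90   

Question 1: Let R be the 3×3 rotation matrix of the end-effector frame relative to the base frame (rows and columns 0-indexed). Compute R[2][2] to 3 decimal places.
End-effector z-axis (col 2 of R) = (-0.6124,0.3536,0.7071)
R[2][2] = 0.7071

0.707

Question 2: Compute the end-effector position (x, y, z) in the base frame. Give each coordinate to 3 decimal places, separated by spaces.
11.320 -13.464 6.536

after link 1: o_1 = (3.4641, -2.0000, 3.0000)
after link 2: o_2 = (7.2942, -5.3660, 3.0000)
after link 3: o_3 = (9.7583, -9.0981, 3.0000)
after link 4: o_4 = (11.3202, -13.4639, 6.5355)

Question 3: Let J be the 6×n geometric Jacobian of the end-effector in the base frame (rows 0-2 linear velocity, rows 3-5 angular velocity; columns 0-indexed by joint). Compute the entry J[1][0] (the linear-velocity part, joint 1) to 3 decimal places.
11.320

axis z_0 = ẑ; lever o_n−o_0 = (11.3202,-13.4639,6.5355)
cross product → J_v[:, 0] = (13.4639,11.3202,-0.0000)
J_ω[:, 0] = z_0
entry J[1][0] = 11.3202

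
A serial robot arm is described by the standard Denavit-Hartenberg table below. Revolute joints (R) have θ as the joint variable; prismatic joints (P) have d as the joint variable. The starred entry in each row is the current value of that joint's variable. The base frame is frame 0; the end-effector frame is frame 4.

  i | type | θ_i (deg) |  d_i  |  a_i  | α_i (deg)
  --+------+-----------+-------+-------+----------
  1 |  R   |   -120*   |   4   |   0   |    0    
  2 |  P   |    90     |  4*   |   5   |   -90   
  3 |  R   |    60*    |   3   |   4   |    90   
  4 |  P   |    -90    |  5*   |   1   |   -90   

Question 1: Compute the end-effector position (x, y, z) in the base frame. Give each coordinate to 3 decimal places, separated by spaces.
after link 1: o_1 = (0.0000, 0.0000, 4.0000)
after link 2: o_2 = (4.3301, -2.5000, 8.0000)
after link 3: o_3 = (7.5622, -0.9019, 4.5359)
after link 4: o_4 = (10.8122, -3.9330, 7.0359)

10.812 -3.933 7.036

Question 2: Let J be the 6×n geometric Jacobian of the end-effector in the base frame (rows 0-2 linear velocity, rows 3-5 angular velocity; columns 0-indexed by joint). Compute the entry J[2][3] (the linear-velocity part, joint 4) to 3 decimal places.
0.500

prismatic axis z_3 = (0.7500,-0.4330,0.5000)
J_v[:, 3] = z_3; J_ω[:, 3] = (0,0,0)
entry J[2][3] = 0.5000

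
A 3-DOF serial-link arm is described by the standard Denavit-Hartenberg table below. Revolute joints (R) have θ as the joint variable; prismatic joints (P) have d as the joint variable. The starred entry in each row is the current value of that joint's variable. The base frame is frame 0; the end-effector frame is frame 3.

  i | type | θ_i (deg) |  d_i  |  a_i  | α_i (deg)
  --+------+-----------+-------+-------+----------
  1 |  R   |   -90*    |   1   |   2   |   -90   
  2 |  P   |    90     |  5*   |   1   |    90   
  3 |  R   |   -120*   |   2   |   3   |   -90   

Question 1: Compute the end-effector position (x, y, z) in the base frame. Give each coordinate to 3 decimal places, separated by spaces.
after link 1: o_1 = (0.0000, -2.0000, 1.0000)
after link 2: o_2 = (5.0000, -2.0000, 0.0000)
after link 3: o_3 = (2.4019, -4.0000, 1.5000)

2.402 -4.000 1.500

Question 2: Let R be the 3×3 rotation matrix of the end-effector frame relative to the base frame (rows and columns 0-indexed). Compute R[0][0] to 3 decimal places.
End-effector x-axis (col 0 of R) = (-0.8660,-0.0000,0.5000)
R[0][0] = -0.8660

-0.866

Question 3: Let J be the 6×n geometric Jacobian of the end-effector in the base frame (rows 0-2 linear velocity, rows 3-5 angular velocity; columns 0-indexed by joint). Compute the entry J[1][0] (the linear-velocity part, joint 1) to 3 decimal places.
axis z_0 = ẑ; lever o_n−o_0 = (2.4019,-4.0000,1.5000)
cross product → J_v[:, 0] = (4.0000,2.4019,-0.0000)
J_ω[:, 0] = z_0
entry J[1][0] = 2.4019

2.402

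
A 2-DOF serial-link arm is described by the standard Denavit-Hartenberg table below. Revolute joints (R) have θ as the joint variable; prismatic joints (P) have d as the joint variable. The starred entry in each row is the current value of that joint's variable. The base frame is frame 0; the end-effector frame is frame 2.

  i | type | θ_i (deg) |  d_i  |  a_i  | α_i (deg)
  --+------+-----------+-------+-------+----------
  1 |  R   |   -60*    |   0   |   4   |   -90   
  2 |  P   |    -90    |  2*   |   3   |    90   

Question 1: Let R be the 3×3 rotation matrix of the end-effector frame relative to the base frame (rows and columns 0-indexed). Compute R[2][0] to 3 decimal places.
End-effector x-axis (col 0 of R) = (-0.0000,-0.0000,1.0000)
R[2][0] = 1.0000

1.000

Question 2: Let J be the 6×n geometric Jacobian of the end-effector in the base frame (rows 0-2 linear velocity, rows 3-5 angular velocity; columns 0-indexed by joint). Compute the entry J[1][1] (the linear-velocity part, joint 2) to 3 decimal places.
prismatic axis z_1 = (0.8660,0.5000,0.0000)
J_v[:, 1] = z_1; J_ω[:, 1] = (0,0,0)
entry J[1][1] = 0.5000

0.500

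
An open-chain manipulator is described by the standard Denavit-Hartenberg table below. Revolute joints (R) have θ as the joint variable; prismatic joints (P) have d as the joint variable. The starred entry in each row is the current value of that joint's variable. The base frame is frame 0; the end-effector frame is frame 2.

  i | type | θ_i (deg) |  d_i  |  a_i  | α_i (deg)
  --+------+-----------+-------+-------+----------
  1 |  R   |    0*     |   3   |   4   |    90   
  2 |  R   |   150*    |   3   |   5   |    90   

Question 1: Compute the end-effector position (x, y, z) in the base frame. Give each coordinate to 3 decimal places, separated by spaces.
after link 1: o_1 = (4.0000, 0.0000, 3.0000)
after link 2: o_2 = (-0.3301, -3.0000, 5.5000)

-0.330 -3.000 5.500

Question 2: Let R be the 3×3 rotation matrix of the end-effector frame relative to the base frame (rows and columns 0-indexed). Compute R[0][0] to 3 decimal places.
-0.866

End-effector x-axis (col 0 of R) = (-0.8660,0.0000,0.5000)
R[0][0] = -0.8660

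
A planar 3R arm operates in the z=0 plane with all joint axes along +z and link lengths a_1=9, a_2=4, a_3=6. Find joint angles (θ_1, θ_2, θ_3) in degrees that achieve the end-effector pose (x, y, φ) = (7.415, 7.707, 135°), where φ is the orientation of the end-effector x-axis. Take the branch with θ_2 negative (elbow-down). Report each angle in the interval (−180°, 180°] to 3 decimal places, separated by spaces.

30.002 -45.010 150.009

wrist centre = target − a_3·(cos φ, sin φ) = (11.6576, 3.4644)
cos θ_2 = (147.9024−9²−4²)/(2·9·4) = 0.7070; θ_2 = -45.0105° (elbow-down)
β = atan2(3.4644,11.6576) = 16.5506°; ψ = atan2(-2.8289,11.8279) = -13.4511°
θ_1 = β − ψ = 30.0017°
θ_3 = φ − θ_1 − θ_2 = 150.0088° (wrapped to (-180°,180°])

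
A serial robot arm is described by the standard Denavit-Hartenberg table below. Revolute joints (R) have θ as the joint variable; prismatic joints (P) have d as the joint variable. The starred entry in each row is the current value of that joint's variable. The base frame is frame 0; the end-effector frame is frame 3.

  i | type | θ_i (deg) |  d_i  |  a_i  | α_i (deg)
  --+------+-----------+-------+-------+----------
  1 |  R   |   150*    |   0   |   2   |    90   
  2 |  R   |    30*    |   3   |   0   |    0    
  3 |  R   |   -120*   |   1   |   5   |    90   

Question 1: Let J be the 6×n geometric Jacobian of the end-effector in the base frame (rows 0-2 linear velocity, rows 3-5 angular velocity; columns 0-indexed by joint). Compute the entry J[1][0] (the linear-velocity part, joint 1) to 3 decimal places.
axis z_0 = ẑ; lever o_n−o_0 = (0.2679,4.4641,-5.0000)
cross product → J_v[:, 0] = (-4.4641,0.2679,0.0000)
J_ω[:, 0] = z_0
entry J[1][0] = 0.2679

0.268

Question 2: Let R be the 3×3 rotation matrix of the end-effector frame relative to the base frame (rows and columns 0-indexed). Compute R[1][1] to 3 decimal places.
End-effector y-axis (col 1 of R) = (0.5000,0.8660,0.0000)
R[1][1] = 0.8660

0.866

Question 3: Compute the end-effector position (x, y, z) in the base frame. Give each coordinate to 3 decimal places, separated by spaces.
0.268 4.464 -5.000

after link 1: o_1 = (-1.7321, 1.0000, 0.0000)
after link 2: o_2 = (-0.2321, 3.5981, 0.0000)
after link 3: o_3 = (0.2679, 4.4641, -5.0000)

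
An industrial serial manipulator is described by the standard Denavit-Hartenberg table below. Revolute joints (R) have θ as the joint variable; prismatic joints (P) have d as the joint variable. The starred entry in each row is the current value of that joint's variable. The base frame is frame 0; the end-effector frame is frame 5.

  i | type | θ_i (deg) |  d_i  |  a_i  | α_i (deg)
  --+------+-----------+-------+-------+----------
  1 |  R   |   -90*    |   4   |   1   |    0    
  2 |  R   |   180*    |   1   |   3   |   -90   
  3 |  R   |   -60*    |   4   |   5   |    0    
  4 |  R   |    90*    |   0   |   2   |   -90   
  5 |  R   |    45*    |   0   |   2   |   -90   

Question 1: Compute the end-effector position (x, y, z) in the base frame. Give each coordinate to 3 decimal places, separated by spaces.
-2.586 7.457 7.623

after link 1: o_1 = (0.0000, -1.0000, 4.0000)
after link 2: o_2 = (0.0000, 2.0000, 5.0000)
after link 3: o_3 = (-4.0000, 4.5000, 9.3301)
after link 4: o_4 = (-4.0000, 6.2321, 8.3301)
after link 5: o_5 = (-2.5858, 7.4568, 7.6230)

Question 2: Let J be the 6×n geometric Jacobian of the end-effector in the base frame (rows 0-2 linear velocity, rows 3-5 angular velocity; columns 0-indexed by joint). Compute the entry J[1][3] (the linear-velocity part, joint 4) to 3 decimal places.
axis z_3 = (-1.0000,0.0000,0.0000); lever o_n−o_3 = (1.4142,2.9568,-1.7071)
cross product → J_v[:, 3] = (-0.0000,-1.7071,-2.9568)
J_ω[:, 3] = z_3
entry J[1][3] = -1.7071

-1.707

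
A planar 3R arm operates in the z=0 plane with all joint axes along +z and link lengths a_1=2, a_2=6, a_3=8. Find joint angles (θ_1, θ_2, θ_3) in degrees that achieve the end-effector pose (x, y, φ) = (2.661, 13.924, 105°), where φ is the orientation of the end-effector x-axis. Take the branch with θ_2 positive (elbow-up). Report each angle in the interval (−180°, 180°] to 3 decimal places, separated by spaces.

30.008 29.996 44.996

wrist centre = target − a_3·(cos φ, sin φ) = (4.7316, 6.1966)
cos θ_2 = (60.7854−2²−6²)/(2·2·6) = 0.8661; θ_2 = 29.9964° (elbow-up)
β = atan2(6.1966,4.7316) = 52.6356°; ψ = atan2(2.9997,7.1963) = 22.6280°
θ_1 = β − ψ = 30.0076°
θ_3 = φ − θ_1 − θ_2 = 44.9960° (wrapped to (-180°,180°])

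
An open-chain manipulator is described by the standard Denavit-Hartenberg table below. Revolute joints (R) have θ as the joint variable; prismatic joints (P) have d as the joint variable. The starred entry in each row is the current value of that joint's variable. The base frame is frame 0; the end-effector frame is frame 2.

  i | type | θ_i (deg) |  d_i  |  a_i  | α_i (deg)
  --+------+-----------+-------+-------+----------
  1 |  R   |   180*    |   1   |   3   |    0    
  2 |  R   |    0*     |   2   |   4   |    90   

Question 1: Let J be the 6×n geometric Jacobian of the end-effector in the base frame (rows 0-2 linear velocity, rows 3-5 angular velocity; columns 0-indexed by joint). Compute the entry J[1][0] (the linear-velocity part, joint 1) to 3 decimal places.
axis z_0 = ẑ; lever o_n−o_0 = (-7.0000,0.0000,3.0000)
cross product → J_v[:, 0] = (-0.0000,-7.0000,0.0000)
J_ω[:, 0] = z_0
entry J[1][0] = -7.0000

-7.000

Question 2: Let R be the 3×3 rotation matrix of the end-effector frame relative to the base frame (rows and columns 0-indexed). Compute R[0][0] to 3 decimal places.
End-effector x-axis (col 0 of R) = (-1.0000,0.0000,0.0000)
R[0][0] = -1.0000

-1.000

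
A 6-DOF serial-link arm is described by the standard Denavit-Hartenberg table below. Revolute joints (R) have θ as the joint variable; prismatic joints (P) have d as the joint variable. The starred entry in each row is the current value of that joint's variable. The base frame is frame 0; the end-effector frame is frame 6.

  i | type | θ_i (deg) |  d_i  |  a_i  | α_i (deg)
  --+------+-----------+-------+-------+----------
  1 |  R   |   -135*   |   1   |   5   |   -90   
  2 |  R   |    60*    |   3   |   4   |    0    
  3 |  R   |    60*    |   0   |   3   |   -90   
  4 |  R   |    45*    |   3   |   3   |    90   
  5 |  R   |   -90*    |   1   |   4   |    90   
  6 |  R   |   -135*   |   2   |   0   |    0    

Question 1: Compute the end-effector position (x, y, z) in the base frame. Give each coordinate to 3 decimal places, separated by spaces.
after link 1: o_1 = (-3.5355, -3.5355, 1.0000)
after link 2: o_2 = (-2.8284, -7.0711, -2.4641)
after link 3: o_3 = (-1.7678, -6.0104, -5.0622)
after link 4: o_4 = (-0.6806, -1.9233, -5.3993)
after link 5: o_5 = (-2.3801, -4.6228, -8.0117)
after link 6: o_6 = (-1.8801, -6.1228, -6.7869)

-1.880 -6.123 -6.787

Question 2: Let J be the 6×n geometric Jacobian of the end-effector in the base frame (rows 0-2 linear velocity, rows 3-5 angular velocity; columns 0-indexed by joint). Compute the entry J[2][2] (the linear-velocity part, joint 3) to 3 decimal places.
axis z_2 = (0.7071,-0.7071,0.0000); lever o_n−o_2 = (0.9483,0.9483,-4.3228)
cross product → J_v[:, 2] = (3.0567,3.0567,1.3411)
J_ω[:, 2] = z_2
entry J[2][2] = 1.3411

1.341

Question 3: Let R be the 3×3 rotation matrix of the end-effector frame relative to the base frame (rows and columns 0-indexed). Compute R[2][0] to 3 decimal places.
End-effector x-axis (col 0 of R) = (-0.0973,0.6098,0.7866)
R[2][0] = 0.7866

0.787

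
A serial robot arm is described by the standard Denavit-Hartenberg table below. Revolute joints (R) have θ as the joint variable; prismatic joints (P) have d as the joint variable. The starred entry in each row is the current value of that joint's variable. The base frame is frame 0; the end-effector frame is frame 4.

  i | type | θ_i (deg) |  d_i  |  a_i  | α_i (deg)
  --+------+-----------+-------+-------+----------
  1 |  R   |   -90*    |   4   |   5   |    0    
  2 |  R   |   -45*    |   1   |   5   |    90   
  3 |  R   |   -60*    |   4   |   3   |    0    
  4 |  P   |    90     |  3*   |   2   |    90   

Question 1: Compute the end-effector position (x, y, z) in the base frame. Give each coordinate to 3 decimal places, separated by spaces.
after link 1: o_1 = (0.0000, -5.0000, 4.0000)
after link 2: o_2 = (-3.5355, -8.5355, 5.0000)
after link 3: o_3 = (-7.4246, -6.7678, 2.4019)
after link 4: o_4 = (-10.7707, -5.8712, 3.4019)

-10.771 -5.871 3.402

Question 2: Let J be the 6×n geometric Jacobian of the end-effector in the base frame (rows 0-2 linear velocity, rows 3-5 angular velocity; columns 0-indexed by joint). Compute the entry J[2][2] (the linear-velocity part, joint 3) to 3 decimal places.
axis z_2 = (-0.7071,0.7071,0.0000); lever o_n−o_2 = (-7.2352,2.6643,-1.5981)
cross product → J_v[:, 2] = (-1.1300,-1.1300,3.2321)
J_ω[:, 2] = z_2
entry J[2][2] = 3.2321

3.232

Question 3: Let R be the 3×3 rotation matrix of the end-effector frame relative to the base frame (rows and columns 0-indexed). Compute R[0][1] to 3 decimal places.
End-effector y-axis (col 1 of R) = (-0.7071,0.7071,0.0000)
R[0][1] = -0.7071

-0.707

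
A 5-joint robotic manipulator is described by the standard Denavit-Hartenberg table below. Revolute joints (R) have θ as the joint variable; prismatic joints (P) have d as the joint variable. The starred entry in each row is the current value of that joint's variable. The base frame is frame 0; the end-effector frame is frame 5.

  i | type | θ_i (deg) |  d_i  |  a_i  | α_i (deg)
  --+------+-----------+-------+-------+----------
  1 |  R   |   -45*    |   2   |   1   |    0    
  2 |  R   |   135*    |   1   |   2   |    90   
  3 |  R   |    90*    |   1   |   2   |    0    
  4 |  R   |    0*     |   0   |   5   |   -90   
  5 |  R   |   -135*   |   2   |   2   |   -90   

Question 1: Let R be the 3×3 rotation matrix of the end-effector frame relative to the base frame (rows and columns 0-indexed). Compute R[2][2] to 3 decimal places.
0.707

End-effector z-axis (col 2 of R) = (0.7071,0.0000,0.7071)
R[2][2] = 0.7071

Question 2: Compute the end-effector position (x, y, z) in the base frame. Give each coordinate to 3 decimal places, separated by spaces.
after link 1: o_1 = (0.7071, -0.7071, 2.0000)
after link 2: o_2 = (0.7071, 1.2929, 3.0000)
after link 3: o_3 = (1.7071, 1.2929, 5.0000)
after link 4: o_4 = (1.7071, 1.2929, 10.0000)
after link 5: o_5 = (3.1213, -0.7071, 8.5858)

3.121 -0.707 8.586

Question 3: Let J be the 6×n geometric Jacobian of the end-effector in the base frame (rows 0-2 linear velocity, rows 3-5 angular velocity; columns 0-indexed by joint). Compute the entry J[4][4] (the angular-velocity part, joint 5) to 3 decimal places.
axis z_4 = (0.0000,-1.0000,0.0000); lever o_n−o_4 = (1.4142,-2.0000,-1.4142)
cross product → J_v[:, 4] = (1.4142,0.0000,1.4142)
J_ω[:, 4] = z_4
entry J[4][4] = -1.0000

-1.000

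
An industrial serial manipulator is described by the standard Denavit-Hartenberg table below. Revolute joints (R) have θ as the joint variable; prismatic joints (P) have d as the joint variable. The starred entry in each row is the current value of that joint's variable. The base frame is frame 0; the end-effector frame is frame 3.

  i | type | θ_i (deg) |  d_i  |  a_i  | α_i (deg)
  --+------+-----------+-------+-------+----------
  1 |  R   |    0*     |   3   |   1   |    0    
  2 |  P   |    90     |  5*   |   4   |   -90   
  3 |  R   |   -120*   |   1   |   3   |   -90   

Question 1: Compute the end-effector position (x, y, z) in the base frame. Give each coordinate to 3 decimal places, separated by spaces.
0.000 2.500 10.598

after link 1: o_1 = (1.0000, 0.0000, 3.0000)
after link 2: o_2 = (1.0000, 4.0000, 8.0000)
after link 3: o_3 = (0.0000, 2.5000, 10.5981)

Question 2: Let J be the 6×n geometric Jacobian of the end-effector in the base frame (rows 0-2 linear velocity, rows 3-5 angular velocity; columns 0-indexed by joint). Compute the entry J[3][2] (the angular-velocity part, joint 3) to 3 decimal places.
axis z_2 = (-1.0000,0.0000,0.0000); lever o_n−o_2 = (-1.0000,-1.5000,2.5981)
cross product → J_v[:, 2] = (0.0000,2.5981,1.5000)
J_ω[:, 2] = z_2
entry J[3][2] = -1.0000

-1.000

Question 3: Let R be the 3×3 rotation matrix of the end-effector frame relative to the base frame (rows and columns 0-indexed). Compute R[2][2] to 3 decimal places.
0.500

End-effector z-axis (col 2 of R) = (0.0000,0.8660,0.5000)
R[2][2] = 0.5000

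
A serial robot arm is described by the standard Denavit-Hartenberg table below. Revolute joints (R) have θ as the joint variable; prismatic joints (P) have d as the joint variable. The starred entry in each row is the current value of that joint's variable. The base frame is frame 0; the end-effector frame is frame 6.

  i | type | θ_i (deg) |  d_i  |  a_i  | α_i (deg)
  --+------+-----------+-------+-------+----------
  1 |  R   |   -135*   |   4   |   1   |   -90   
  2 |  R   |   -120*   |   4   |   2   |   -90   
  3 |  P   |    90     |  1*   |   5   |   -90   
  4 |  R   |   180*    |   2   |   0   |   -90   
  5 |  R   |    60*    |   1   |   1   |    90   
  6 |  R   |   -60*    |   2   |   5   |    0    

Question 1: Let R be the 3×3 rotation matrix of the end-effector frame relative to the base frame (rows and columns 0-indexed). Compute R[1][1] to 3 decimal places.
End-effector y-axis (col 1 of R) = (0.2652,-0.3472,0.8995)
R[1][1] = -0.3472

-0.347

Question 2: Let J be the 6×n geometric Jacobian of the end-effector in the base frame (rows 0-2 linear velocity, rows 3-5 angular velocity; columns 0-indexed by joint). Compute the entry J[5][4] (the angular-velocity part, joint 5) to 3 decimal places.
axis z_4 = (-0.6124,-0.6124,0.5000); lever o_n−o_4 = (5.2196,0.2952,0.0939)
cross product → J_v[:, 4] = (-0.2051,2.6673,3.0155)
J_ω[:, 4] = z_4
entry J[5][4] = 0.5000

0.500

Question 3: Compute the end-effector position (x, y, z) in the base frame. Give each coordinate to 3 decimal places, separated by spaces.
after link 1: o_1 = (-0.7071, -0.7071, 4.0000)
after link 2: o_2 = (2.8284, -2.8284, 5.7321)
after link 3: o_3 = (-1.3195, 0.0947, 6.2321)
after link 4: o_4 = (-2.0266, -0.6124, 4.5000)
after link 5: o_5 = (-1.9792, -1.2721, 5.7500)
after link 6: o_6 = (3.1930, -0.3172, 4.5939)

3.193 -0.317 4.594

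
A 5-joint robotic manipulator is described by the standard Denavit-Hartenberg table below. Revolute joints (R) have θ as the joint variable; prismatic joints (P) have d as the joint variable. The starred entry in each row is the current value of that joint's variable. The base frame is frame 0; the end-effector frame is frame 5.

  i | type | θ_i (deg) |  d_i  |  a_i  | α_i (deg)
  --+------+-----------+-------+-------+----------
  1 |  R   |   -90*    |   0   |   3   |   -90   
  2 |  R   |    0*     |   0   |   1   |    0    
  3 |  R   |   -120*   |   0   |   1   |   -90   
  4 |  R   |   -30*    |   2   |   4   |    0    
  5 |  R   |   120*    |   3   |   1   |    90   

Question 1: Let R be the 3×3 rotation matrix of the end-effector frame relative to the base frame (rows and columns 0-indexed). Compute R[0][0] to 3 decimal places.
-1.000

End-effector x-axis (col 0 of R) = (-1.0000,-0.0000,0.0000)
R[0][0] = -1.0000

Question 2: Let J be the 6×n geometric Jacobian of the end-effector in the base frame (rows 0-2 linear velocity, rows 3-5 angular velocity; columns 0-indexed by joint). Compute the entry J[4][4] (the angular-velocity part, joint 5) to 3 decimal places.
-0.866

axis z_4 = (0.0000,-0.8660,0.5000); lever o_n−o_4 = (-1.0000,-2.5981,1.5000)
cross product → J_v[:, 4] = (0.0000,-0.5000,-0.8660)
J_ω[:, 4] = z_4
entry J[4][4] = -0.8660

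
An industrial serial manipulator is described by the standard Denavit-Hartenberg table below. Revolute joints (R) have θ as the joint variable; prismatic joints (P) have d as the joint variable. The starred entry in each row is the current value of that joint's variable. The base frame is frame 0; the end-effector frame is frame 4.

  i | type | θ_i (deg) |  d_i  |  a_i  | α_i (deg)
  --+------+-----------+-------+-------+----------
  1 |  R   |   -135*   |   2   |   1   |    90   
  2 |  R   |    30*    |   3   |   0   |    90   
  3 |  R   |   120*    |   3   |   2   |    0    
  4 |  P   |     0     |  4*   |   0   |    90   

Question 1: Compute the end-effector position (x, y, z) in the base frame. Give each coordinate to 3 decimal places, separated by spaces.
-5.916 0.776 -4.562

after link 1: o_1 = (-0.7071, -0.7071, 2.0000)
after link 2: o_2 = (-2.8284, 1.4142, 2.0000)
after link 3: o_3 = (-4.5015, 2.1907, -1.0981)
after link 4: o_4 = (-5.9157, 0.7765, -4.5622)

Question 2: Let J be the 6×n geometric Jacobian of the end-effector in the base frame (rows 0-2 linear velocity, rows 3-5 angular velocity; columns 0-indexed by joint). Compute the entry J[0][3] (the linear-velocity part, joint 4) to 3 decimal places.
-0.354

prismatic axis z_3 = (-0.3536,-0.3536,-0.8660)
J_v[:, 3] = z_3; J_ω[:, 3] = (0,0,0)
entry J[0][3] = -0.3536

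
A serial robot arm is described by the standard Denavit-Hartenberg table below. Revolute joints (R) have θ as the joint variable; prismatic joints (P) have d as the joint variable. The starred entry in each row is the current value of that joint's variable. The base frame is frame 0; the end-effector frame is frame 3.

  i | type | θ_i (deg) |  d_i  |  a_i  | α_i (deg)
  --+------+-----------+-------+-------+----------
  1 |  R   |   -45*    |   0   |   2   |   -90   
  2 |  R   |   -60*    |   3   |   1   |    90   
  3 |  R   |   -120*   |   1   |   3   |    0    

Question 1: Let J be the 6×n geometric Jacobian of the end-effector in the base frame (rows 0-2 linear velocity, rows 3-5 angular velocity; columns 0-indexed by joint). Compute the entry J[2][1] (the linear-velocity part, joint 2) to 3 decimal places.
axis z_1 = (0.7071,0.7071,0.0000); lever o_n−o_1 = (-0.5049,1.0734,0.0670)
cross product → J_v[:, 1] = (0.0474,-0.0474,1.1160)
J_ω[:, 1] = z_1
entry J[2][1] = 1.1160

1.116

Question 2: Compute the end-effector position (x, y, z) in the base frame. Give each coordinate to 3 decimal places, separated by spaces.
0.909 -0.341 0.067

after link 1: o_1 = (1.4142, -1.4142, 0.0000)
after link 2: o_2 = (3.8891, 0.3536, 0.8660)
after link 3: o_3 = (0.9093, -0.3409, 0.0670)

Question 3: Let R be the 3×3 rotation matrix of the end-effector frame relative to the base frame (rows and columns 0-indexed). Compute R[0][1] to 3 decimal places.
End-effector y-axis (col 1 of R) = (-0.0474,-0.6597,0.7500)
R[0][1] = -0.0474

-0.047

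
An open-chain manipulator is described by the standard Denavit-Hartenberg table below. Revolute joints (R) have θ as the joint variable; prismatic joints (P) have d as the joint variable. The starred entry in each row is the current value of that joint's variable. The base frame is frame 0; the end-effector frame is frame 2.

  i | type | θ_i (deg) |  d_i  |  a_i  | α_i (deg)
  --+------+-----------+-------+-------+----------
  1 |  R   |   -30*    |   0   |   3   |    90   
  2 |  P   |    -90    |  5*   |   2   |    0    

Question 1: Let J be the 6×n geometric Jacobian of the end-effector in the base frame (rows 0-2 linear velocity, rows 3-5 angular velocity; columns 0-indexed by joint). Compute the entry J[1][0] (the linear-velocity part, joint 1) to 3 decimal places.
axis z_0 = ẑ; lever o_n−o_0 = (0.0981,-5.8301,-2.0000)
cross product → J_v[:, 0] = (5.8301,0.0981,-0.0000)
J_ω[:, 0] = z_0
entry J[1][0] = 0.0981

0.098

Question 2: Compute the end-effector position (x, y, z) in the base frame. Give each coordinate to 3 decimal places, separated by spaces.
0.098 -5.830 -2.000

after link 1: o_1 = (2.5981, -1.5000, 0.0000)
after link 2: o_2 = (0.0981, -5.8301, -2.0000)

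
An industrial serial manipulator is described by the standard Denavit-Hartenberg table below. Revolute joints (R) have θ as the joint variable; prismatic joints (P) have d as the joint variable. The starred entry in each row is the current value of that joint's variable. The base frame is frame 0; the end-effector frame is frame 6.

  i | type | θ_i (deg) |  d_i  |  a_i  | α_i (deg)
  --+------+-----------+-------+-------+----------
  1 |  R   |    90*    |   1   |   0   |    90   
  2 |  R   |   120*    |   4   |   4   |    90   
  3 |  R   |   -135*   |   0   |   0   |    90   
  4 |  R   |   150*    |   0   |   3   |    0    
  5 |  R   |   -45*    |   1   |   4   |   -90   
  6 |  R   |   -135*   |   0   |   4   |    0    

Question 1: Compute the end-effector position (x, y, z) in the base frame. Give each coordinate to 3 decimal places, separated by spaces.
8.759 0.607 5.212

after link 1: o_1 = (0.0000, 0.0000, 1.0000)
after link 2: o_2 = (4.0000, -2.0000, 4.4641)
after link 3: o_3 = (4.0000, -2.0000, 4.4641)
after link 4: o_4 = (5.8371, -1.6195, 6.8051)
after link 5: o_5 = (7.2763, 1.7141, 8.7585)
after link 6: o_6 = (8.7586, 0.6069, 5.2122)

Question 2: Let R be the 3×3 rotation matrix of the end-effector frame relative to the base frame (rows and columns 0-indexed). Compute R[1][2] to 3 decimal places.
-0.566

End-effector z-axis (col 2 of R) = (0.6830,-0.5657,0.4621)
R[1][2] = -0.5657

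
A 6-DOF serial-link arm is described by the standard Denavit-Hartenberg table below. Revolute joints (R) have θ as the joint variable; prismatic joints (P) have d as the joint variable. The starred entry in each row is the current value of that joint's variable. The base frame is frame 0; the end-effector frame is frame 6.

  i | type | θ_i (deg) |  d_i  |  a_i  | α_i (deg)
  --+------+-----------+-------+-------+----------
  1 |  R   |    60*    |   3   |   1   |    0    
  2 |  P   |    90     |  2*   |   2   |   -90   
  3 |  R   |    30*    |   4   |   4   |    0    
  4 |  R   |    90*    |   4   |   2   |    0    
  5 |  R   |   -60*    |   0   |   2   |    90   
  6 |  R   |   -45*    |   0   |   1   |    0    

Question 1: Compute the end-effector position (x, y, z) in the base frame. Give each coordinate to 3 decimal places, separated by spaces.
after link 1: o_1 = (0.5000, 0.8660, 3.0000)
after link 2: o_2 = (-1.2321, 1.8660, 5.0000)
after link 3: o_3 = (-6.2321, 0.1340, 3.0000)
after link 4: o_4 = (-7.3660, -3.8301, 1.2679)
after link 5: o_5 = (-8.2321, -3.3301, -0.4641)
after link 6: o_6 = (-8.1847, -2.5410, -1.0765)

-8.185 -2.541 -1.076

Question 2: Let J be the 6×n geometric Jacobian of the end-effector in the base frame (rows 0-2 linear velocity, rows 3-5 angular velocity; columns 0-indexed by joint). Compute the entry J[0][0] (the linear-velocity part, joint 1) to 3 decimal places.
axis z_0 = ẑ; lever o_n−o_0 = (-8.1847,-2.5410,-1.0765)
cross product → J_v[:, 0] = (2.5410,-8.1847,0.0000)
J_ω[:, 0] = z_0
entry J[0][0] = 2.5410

2.541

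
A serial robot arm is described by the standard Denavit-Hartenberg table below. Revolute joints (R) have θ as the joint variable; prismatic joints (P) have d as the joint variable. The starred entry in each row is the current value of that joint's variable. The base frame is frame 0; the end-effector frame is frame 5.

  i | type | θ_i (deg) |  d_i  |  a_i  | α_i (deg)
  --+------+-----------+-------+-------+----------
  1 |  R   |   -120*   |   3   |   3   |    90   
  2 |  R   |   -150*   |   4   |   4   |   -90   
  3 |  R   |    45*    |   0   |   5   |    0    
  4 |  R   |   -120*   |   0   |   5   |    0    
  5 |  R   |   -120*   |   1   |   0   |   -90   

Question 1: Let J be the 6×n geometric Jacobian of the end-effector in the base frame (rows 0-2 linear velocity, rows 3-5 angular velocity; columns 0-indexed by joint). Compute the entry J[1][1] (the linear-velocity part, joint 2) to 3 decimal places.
-4.573

axis z_1 = (-0.8660,0.5000,0.0000); lever o_n−o_1 = (-1.0115,8.8363,-5.2808)
cross product → J_v[:, 1] = (-2.6404,-4.5733,-7.1467)
J_ω[:, 1] = z_1
entry J[1][1] = -4.5733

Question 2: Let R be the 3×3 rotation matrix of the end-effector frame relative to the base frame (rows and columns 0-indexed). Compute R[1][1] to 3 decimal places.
End-effector y-axis (col 1 of R) = (0.2500,0.4330,0.8660)
R[1][1] = 0.4330

0.433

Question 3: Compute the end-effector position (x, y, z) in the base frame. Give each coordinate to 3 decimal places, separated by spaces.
after link 1: o_1 = (-1.5000, -2.5981, 3.0000)
after link 2: o_2 = (-3.2321, 2.4019, 1.0000)
after link 3: o_3 = (1.3607, 3.2858, -0.7678)
after link 4: o_4 = (-2.2615, 6.6712, -1.4148)
after link 5: o_5 = (-2.5115, 6.2382, -2.2808)

-2.511 6.238 -2.281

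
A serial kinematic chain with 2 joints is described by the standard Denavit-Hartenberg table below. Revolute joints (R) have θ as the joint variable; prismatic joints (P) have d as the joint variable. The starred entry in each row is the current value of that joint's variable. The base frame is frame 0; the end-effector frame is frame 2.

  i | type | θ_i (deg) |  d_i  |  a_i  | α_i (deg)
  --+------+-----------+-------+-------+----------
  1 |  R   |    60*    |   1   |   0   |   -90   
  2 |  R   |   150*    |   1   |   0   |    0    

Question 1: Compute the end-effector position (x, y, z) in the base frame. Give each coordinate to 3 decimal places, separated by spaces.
-0.866 0.500 1.000

after link 1: o_1 = (0.0000, 0.0000, 1.0000)
after link 2: o_2 = (-0.8660, 0.5000, 1.0000)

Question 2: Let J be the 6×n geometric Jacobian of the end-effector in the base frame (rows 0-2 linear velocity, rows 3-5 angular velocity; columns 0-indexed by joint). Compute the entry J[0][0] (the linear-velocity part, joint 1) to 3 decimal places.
-0.500

axis z_0 = ẑ; lever o_n−o_0 = (-0.8660,0.5000,1.0000)
cross product → J_v[:, 0] = (-0.5000,-0.8660,0.0000)
J_ω[:, 0] = z_0
entry J[0][0] = -0.5000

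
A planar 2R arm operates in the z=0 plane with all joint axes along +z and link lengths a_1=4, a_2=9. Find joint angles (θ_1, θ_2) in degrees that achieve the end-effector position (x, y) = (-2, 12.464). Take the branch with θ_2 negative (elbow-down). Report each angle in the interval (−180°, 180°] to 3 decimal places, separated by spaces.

120.003 -30.004

cos θ_2 = (159.3513−4²−9²)/(2·4·9) = 0.8660; θ_2 = -30.0040° (elbow-down)
β = atan2(12.4640,-2.0000) = 99.1161°; ψ = atan2(-4.5005,11.7939) = -20.8868°
θ_1 = β − ψ = 120.0029°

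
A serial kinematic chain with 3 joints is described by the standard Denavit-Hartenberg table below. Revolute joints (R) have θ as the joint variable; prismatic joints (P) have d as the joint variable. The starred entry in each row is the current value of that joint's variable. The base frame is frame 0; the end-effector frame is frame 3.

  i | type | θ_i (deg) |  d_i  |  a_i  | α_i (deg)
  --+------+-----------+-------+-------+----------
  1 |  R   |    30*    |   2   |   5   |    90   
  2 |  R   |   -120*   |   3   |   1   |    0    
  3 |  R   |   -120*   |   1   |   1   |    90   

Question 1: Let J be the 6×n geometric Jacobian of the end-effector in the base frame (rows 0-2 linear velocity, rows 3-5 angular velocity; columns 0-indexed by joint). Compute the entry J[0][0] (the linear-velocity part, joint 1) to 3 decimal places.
1.464

axis z_0 = ẑ; lever o_n−o_0 = (5.4641,-1.4641,2.0000)
cross product → J_v[:, 0] = (1.4641,5.4641,-0.0000)
J_ω[:, 0] = z_0
entry J[0][0] = 1.4641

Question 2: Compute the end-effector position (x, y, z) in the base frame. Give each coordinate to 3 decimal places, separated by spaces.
5.464 -1.464 2.000

after link 1: o_1 = (4.3301, 2.5000, 2.0000)
after link 2: o_2 = (5.3971, -0.3481, 1.1340)
after link 3: o_3 = (5.4641, -1.4641, 2.0000)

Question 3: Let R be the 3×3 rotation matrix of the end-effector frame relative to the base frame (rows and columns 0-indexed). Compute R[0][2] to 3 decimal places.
End-effector z-axis (col 2 of R) = (0.7500,0.4330,0.5000)
R[0][2] = 0.7500

0.750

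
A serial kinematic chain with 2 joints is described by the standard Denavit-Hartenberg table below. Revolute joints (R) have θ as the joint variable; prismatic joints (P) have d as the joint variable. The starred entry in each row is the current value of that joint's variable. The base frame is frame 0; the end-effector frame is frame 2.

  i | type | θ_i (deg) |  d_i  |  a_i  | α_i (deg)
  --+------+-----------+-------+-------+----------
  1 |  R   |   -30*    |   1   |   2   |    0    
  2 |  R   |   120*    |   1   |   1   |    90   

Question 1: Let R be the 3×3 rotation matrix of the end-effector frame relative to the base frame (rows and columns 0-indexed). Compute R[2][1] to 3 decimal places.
End-effector y-axis (col 1 of R) = (-0.0000,0.0000,1.0000)
R[2][1] = 1.0000

1.000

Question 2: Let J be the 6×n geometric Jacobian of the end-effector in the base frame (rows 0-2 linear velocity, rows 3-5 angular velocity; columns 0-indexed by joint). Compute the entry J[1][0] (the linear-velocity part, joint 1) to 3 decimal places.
axis z_0 = ẑ; lever o_n−o_0 = (1.7321,0.0000,2.0000)
cross product → J_v[:, 0] = (-0.0000,1.7321,0.0000)
J_ω[:, 0] = z_0
entry J[1][0] = 1.7321

1.732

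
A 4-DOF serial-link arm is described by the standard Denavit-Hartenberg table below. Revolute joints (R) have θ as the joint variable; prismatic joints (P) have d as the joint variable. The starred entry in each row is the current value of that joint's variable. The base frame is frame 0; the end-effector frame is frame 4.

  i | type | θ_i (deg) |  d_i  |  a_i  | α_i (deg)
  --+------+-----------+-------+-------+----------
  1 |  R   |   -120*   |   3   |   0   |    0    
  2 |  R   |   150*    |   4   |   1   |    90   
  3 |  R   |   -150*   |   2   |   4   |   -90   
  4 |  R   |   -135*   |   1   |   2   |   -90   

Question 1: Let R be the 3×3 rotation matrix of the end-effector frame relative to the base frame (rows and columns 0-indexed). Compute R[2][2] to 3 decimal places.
-0.354

End-effector z-axis (col 2 of R) = (-0.1768,-0.9186,-0.3536)
R[2][2] = -0.3536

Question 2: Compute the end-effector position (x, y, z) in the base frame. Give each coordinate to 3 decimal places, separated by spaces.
1.067 -3.326 4.841

after link 1: o_1 = (0.0000, 0.0000, 3.0000)
after link 2: o_2 = (0.8660, 0.5000, 7.0000)
after link 3: o_3 = (-1.1340, -2.9641, 5.0000)
after link 4: o_4 = (1.0668, -3.3265, 4.8411)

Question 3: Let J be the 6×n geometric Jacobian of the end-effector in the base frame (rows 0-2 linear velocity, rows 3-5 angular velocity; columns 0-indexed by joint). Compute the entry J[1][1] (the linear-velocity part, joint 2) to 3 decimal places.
axis z_1 = (0.0000,0.0000,1.0000); lever o_n−o_1 = (1.0668,-3.3265,1.8411)
cross product → J_v[:, 1] = (3.3265,1.0668,-0.0000)
J_ω[:, 1] = z_1
entry J[1][1] = 1.0668

1.067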